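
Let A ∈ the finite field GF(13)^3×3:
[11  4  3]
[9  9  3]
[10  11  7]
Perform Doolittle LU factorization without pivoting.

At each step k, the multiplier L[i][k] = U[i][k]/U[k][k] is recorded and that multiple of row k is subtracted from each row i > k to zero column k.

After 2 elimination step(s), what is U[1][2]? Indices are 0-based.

U[1][2] = 10

k=0: U[0][0]=11
  eliminate (1,0): mult=2, new row 1: (0, 1, 10); set L[1][0]=2
  eliminate (2,0): mult=8, new row 2: (0, 5, 9); set L[2][0]=8
k=1: U[1][1]=1
  eliminate (2,1): mult=5, new row 2: (0, 0, 11); set L[2][1]=5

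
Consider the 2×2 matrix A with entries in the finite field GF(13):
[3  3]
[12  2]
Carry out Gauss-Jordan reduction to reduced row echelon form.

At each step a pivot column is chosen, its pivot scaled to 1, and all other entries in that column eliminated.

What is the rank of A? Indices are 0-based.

pivot(0,0)=3: scale R0 → (1, 1)
  clear (1,0): R1 −= (12)R0 → (0, 3)
pivot(1,1)=3: scale R1 → (0, 1)
  clear (0,1): R0 −= (1)R1 → (1, 0)

rank = 2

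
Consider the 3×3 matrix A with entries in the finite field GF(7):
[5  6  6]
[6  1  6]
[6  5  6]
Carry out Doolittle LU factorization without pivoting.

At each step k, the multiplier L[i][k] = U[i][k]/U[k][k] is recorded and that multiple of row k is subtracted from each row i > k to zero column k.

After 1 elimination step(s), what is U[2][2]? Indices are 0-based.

[col 0] pivot 5
  R1 -= 4*R0 → (0, 5, 3)  (L[1][0] := 4)
  R2 -= 4*R0 → (0, 2, 3)  (L[2][0] := 4)

U[2][2] = 3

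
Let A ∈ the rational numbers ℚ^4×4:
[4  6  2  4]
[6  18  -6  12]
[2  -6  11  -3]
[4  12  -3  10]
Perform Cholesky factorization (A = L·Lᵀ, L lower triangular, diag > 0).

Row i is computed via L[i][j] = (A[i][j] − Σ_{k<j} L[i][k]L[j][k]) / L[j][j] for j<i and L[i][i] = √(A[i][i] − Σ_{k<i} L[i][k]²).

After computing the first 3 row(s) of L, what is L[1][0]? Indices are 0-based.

L[1][0] = 3

Step 1: L[0][0] = √(4) = 2.
  L[1][0] = (6) / L[0][0] = 3.
Step 2: L[1][1] = √(9) = 3.
  L[2][0] = (2) / L[0][0] = 1.
  L[2][1] = (-9) / L[1][1] = -3.
Step 3: L[2][2] = √(1) = 1.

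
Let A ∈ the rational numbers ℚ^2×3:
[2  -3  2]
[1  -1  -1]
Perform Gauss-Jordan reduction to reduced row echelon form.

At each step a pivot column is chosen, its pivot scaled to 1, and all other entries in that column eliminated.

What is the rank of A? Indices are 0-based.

rank = 2

step 1: normalize row 0 (÷2) = (1, -3/2, 1)
  row 1: subtract 1×row0 = (0, 1/2, -2)
step 2: normalize row 1 (÷1/2) = (0, 1, -4)
  row 0: subtract -3/2×row1 = (1, 0, -5)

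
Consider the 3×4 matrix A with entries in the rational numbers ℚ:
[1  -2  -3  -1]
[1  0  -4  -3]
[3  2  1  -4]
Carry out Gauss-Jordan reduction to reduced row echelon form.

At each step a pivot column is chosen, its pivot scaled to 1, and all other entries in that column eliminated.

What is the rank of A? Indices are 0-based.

pivot(0,0)=1: scale R0 → (1, -2, -3, -1)
  clear (1,0): R1 −= (1)R0 → (0, 2, -1, -2)
  clear (2,0): R2 −= (3)R0 → (0, 8, 10, -1)
pivot(1,1)=2: scale R1 → (0, 1, -1/2, -1)
  clear (0,1): R0 −= (-2)R1 → (1, 0, -4, -3)
  clear (2,1): R2 −= (8)R1 → (0, 0, 14, 7)
pivot(2,2)=14: scale R2 → (0, 0, 1, 1/2)
  clear (0,2): R0 −= (-4)R2 → (1, 0, 0, -1)
  clear (1,2): R1 −= (-1/2)R2 → (0, 1, 0, -3/4)

rank = 3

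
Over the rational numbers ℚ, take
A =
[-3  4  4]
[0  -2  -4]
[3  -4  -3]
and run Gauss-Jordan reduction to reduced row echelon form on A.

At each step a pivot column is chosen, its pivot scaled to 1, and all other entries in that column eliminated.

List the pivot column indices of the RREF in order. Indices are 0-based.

pivot columns: 0, 1, 2

[1] R0 /= -3  ⇒  (1, -4/3, -4/3)
     R2 -= 3·R0  ⇒  (0, 0, 1)
[2] R1 /= -2  ⇒  (0, 1, 2)
     R0 -= -4/3·R1  ⇒  (1, 0, 4/3)
[3] R2 /= 1  ⇒  (0, 0, 1)
     R0 -= 4/3·R2  ⇒  (1, 0, 0)
     R1 -= 2·R2  ⇒  (0, 1, 0)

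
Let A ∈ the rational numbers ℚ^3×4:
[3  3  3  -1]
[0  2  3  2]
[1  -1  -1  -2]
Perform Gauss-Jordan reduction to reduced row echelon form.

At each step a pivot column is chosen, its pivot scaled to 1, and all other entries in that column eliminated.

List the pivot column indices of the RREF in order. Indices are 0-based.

pivot columns: 0, 1, 2

[1] R0 /= 3  ⇒  (1, 1, 1, -1/3)
     R2 -= 1·R0  ⇒  (0, -2, -2, -5/3)
[2] R1 /= 2  ⇒  (0, 1, 3/2, 1)
     R0 -= 1·R1  ⇒  (1, 0, -1/2, -4/3)
     R2 -= -2·R1  ⇒  (0, 0, 1, 1/3)
[3] R2 /= 1  ⇒  (0, 0, 1, 1/3)
     R0 -= -1/2·R2  ⇒  (1, 0, 0, -7/6)
     R1 -= 3/2·R2  ⇒  (0, 1, 0, 1/2)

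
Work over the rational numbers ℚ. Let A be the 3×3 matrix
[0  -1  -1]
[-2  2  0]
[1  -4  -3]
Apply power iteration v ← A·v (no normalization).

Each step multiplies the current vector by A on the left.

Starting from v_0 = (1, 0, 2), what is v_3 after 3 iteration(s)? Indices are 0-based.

v_0 = (1, 0, 2).
v_1 = A·v_0 = (-2, -2, -5).
v_2 = A·v_1 = (7, 0, 21).
v_3 = A·v_2 = (-21, -14, -56).

v_3 = (-21, -14, -56)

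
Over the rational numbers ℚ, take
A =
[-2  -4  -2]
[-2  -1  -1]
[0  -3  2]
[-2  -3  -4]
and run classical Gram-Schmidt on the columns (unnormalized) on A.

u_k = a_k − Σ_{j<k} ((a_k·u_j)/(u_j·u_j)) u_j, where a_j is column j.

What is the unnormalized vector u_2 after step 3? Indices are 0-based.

Step 1: u_0 = a_0 = (-2, -2, 0, -2).
Step 2: u_1 = a_1 − (4/3)·u_0 = (-4/3, 5/3, -3, -1/3).
Step 3: u_2 = a_2 − (7/6)·u_0 − (-11/41)·u_1 = (-1/41, 73/41, 49/41, -72/41).

u_2 = (-1/41, 73/41, 49/41, -72/41)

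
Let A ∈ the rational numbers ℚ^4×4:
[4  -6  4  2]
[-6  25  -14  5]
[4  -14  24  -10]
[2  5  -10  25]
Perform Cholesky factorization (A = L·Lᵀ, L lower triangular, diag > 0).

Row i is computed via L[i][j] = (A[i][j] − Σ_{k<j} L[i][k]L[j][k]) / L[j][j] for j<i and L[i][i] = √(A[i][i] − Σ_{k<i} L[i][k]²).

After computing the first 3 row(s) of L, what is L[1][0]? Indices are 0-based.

Step 1: L[0][0] = √(4) = 2.
  L[1][0] = (-6) / L[0][0] = -3.
Step 2: L[1][1] = √(16) = 4.
  L[2][0] = (4) / L[0][0] = 2.
  L[2][1] = (-8) / L[1][1] = -2.
Step 3: L[2][2] = √(16) = 4.

L[1][0] = -3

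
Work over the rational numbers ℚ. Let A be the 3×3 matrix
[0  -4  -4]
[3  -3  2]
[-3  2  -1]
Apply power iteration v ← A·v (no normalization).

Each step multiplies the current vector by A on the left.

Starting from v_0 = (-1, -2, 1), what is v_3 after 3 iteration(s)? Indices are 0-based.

v_3 = (28, -15, 22)

v_0 = (-1, -2, 1).
v_1 = A·v_0 = (4, 5, -2).
v_2 = A·v_1 = (-12, -7, 0).
v_3 = A·v_2 = (28, -15, 22).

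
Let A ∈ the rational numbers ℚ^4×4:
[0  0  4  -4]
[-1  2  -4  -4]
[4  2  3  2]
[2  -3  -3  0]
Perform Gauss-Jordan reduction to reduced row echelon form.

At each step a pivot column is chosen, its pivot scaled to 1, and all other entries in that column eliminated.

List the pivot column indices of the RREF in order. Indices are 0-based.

step 1: exchange rows 0,1
step 1: normalize row 0 (÷-1) = (1, -2, 4, 4)
  row 2: subtract 4×row0 = (0, 10, -13, -14)
  row 3: subtract 2×row0 = (0, 1, -11, -8)
step 2: exchange rows 1,2
step 2: normalize row 1 (÷10) = (0, 1, -13/10, -7/5)
  row 0: subtract -2×row1 = (1, 0, 7/5, 6/5)
  row 3: subtract 1×row1 = (0, 0, -97/10, -33/5)
step 3: normalize row 2 (÷4) = (0, 0, 1, -1)
  row 0: subtract 7/5×row2 = (1, 0, 0, 13/5)
  row 1: subtract -13/10×row2 = (0, 1, 0, -27/10)
  row 3: subtract -97/10×row2 = (0, 0, 0, -163/10)
step 4: normalize row 3 (÷-163/10) = (0, 0, 0, 1)
  row 0: subtract 13/5×row3 = (1, 0, 0, 0)
  row 1: subtract -27/10×row3 = (0, 1, 0, 0)
  row 2: subtract -1×row3 = (0, 0, 1, 0)

pivot columns: 0, 1, 2, 3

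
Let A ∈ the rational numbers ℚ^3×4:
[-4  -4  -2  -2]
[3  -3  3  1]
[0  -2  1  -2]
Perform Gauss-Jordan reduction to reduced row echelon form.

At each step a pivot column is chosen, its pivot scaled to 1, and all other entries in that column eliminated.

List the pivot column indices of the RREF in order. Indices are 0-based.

step 1: normalize row 0 (÷-4) = (1, 1, 1/2, 1/2)
  row 1: subtract 3×row0 = (0, -6, 3/2, -1/2)
step 2: normalize row 1 (÷-6) = (0, 1, -1/4, 1/12)
  row 0: subtract 1×row1 = (1, 0, 3/4, 5/12)
  row 2: subtract -2×row1 = (0, 0, 1/2, -11/6)
step 3: normalize row 2 (÷1/2) = (0, 0, 1, -11/3)
  row 0: subtract 3/4×row2 = (1, 0, 0, 19/6)
  row 1: subtract -1/4×row2 = (0, 1, 0, -5/6)

pivot columns: 0, 1, 2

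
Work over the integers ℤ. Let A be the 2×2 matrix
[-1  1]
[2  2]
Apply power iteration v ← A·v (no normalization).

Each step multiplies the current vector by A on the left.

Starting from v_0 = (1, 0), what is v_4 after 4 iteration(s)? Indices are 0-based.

v_4 = (11, 18)

v_0 = (1, 0).
v_1 = A·v_0 = (-1, 2).
v_2 = A·v_1 = (3, 2).
v_3 = A·v_2 = (-1, 10).
v_4 = A·v_3 = (11, 18).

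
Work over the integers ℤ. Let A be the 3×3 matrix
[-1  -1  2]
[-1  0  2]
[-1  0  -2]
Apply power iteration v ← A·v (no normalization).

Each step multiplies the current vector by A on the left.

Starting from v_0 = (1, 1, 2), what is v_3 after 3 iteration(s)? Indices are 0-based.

v_3 = (43, 31, -1)

v_0 = (1, 1, 2).
v_1 = A·v_0 = (2, 3, -5).
v_2 = A·v_1 = (-15, -12, 8).
v_3 = A·v_2 = (43, 31, -1).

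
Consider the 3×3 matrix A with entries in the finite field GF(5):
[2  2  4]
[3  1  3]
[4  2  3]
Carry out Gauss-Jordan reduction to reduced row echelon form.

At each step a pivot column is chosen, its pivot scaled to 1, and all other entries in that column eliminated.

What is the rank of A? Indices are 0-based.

rank = 3

[1] R0 /= 2  ⇒  (1, 1, 2)
     R1 -= 3·R0  ⇒  (0, 3, 2)
     R2 -= 4·R0  ⇒  (0, 3, 0)
[2] R1 /= 3  ⇒  (0, 1, 4)
     R0 -= 1·R1  ⇒  (1, 0, 3)
     R2 -= 3·R1  ⇒  (0, 0, 3)
[3] R2 /= 3  ⇒  (0, 0, 1)
     R0 -= 3·R2  ⇒  (1, 0, 0)
     R1 -= 4·R2  ⇒  (0, 1, 0)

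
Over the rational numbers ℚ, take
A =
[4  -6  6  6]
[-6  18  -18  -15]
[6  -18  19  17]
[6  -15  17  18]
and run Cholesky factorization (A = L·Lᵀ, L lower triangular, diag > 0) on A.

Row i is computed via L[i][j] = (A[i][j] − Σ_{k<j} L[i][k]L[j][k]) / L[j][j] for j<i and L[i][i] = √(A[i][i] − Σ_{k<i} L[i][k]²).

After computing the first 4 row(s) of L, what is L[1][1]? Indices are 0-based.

L[1][1] = 3

Step 1: L[0][0] = √(4) = 2.
  L[1][0] = (-6) / L[0][0] = -3.
Step 2: L[1][1] = √(9) = 3.
  L[2][0] = (6) / L[0][0] = 3.
  L[2][1] = (-9) / L[1][1] = -3.
Step 3: L[2][2] = √(1) = 1.
  L[3][0] = (6) / L[0][0] = 3.
  L[3][1] = (-6) / L[1][1] = -2.
  L[3][2] = (2) / L[2][2] = 2.
Step 4: L[3][3] = √(1) = 1.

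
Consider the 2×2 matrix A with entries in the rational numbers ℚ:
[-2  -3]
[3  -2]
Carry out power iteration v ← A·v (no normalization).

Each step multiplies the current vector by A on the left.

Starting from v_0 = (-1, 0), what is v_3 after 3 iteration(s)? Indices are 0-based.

v_0 = (-1, 0).
v_1 = A·v_0 = (2, -3).
v_2 = A·v_1 = (5, 12).
v_3 = A·v_2 = (-46, -9).

v_3 = (-46, -9)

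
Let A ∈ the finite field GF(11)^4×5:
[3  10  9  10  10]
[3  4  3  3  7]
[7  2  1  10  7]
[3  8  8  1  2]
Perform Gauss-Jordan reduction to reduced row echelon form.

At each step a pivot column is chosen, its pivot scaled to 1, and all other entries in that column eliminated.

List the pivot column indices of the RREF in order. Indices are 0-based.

[1] R0 /= 3  ⇒  (1, 7, 3, 7, 7)
     R1 -= 3·R0  ⇒  (0, 5, 5, 4, 8)
     R2 -= 7·R0  ⇒  (0, 8, 2, 5, 2)
     R3 -= 3·R0  ⇒  (0, 9, 10, 2, 3)
[2] R1 /= 5  ⇒  (0, 1, 1, 3, 6)
     R0 -= 7·R1  ⇒  (1, 0, 7, 8, 9)
     R2 -= 8·R1  ⇒  (0, 0, 5, 3, 9)
     R3 -= 9·R1  ⇒  (0, 0, 1, 8, 4)
[3] R2 /= 5  ⇒  (0, 0, 1, 5, 4)
     R0 -= 7·R2  ⇒  (1, 0, 0, 6, 3)
     R1 -= 1·R2  ⇒  (0, 1, 0, 9, 2)
     R3 -= 1·R2  ⇒  (0, 0, 0, 3, 0)
[4] R3 /= 3  ⇒  (0, 0, 0, 1, 0)
     R0 -= 6·R3  ⇒  (1, 0, 0, 0, 3)
     R1 -= 9·R3  ⇒  (0, 1, 0, 0, 2)
     R2 -= 5·R3  ⇒  (0, 0, 1, 0, 4)

pivot columns: 0, 1, 2, 3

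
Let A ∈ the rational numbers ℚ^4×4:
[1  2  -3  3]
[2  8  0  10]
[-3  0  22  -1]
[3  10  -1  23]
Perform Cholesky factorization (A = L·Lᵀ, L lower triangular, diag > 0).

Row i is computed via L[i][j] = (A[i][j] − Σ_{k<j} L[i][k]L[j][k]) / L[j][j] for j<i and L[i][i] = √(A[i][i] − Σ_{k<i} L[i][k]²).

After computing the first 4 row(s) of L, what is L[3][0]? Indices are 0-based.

Step 1: L[0][0] = √(1) = 1.
  L[1][0] = (2) / L[0][0] = 2.
Step 2: L[1][1] = √(4) = 2.
  L[2][0] = (-3) / L[0][0] = -3.
  L[2][1] = (6) / L[1][1] = 3.
Step 3: L[2][2] = √(4) = 2.
  L[3][0] = (3) / L[0][0] = 3.
  L[3][1] = (4) / L[1][1] = 2.
  L[3][2] = (2) / L[2][2] = 1.
Step 4: L[3][3] = √(9) = 3.

L[3][0] = 3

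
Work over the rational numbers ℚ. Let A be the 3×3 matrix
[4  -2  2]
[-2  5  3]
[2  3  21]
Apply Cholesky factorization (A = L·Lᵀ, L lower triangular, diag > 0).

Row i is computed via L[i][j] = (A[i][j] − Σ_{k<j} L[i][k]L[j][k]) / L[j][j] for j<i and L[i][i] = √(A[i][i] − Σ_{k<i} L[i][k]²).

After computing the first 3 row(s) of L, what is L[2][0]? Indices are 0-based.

L[2][0] = 1

Step 1: L[0][0] = √(4) = 2.
  L[1][0] = (-2) / L[0][0] = -1.
Step 2: L[1][1] = √(4) = 2.
  L[2][0] = (2) / L[0][0] = 1.
  L[2][1] = (4) / L[1][1] = 2.
Step 3: L[2][2] = √(16) = 4.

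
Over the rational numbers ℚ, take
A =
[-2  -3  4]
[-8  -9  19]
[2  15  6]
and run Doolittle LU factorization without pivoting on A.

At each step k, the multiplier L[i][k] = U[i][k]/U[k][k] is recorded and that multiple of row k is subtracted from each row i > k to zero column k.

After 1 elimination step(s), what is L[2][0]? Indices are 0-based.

Step 1: pivot at (0,0) is -2.
  row1 ← row1 − (4)·row0  ⇒  L[1][0]=4, U row1=(0, 3, 3)
  row2 ← row2 − (-1)·row0  ⇒  L[2][0]=-1, U row2=(0, 12, 10)

L[2][0] = -1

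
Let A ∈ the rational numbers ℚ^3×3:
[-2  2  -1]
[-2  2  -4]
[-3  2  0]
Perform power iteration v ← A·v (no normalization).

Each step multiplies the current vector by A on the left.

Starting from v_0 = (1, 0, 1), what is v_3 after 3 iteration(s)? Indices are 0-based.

v_0 = (1, 0, 1).
v_1 = A·v_0 = (-3, -6, -3).
v_2 = A·v_1 = (-3, 6, -3).
v_3 = A·v_2 = (21, 30, 21).

v_3 = (21, 30, 21)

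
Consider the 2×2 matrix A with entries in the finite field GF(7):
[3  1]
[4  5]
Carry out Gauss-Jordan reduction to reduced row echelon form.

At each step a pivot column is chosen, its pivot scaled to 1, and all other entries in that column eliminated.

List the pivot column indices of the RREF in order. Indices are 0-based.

pivot(0,0)=3: scale R0 → (1, 5)
  clear (1,0): R1 −= (4)R0 → (0, 6)
pivot(1,1)=6: scale R1 → (0, 1)
  clear (0,1): R0 −= (5)R1 → (1, 0)

pivot columns: 0, 1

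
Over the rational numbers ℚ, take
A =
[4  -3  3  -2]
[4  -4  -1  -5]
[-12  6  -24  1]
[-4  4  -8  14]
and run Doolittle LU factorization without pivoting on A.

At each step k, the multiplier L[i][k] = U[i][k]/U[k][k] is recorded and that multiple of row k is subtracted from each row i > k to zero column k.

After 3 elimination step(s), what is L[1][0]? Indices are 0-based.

L[1][0] = 1

[col 0] pivot 4
  R1 -= 1*R0 → (0, -1, -4, -3)  (L[1][0] := 1)
  R2 -= -3*R0 → (0, -3, -15, -5)  (L[2][0] := -3)
  R3 -= -1*R0 → (0, 1, -5, 12)  (L[3][0] := -1)
[col 1] pivot -1
  R2 -= 3*R1 → (0, 0, -3, 4)  (L[2][1] := 3)
  R3 -= -1*R1 → (0, 0, -9, 9)  (L[3][1] := -1)
[col 2] pivot -3
  R3 -= 3*R2 → (0, 0, 0, -3)  (L[3][2] := 3)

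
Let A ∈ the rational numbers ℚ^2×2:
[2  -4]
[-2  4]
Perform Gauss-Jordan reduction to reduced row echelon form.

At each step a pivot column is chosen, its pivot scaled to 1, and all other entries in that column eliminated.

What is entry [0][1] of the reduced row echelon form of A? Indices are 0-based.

M[0][1] = -2

pivot(0,0)=2: scale R0 → (1, -2)
  clear (1,0): R1 −= (-2)R0 → (0, 0)
col 1: no nonzero at/below row 1; advance.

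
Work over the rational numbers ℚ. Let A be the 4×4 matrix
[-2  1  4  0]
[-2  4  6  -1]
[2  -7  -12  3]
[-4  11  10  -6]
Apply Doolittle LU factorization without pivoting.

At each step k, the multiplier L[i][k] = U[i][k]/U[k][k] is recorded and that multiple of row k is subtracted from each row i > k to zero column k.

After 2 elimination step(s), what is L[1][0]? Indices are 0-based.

k=0: U[0][0]=-2
  eliminate (1,0): mult=1, new row 1: (0, 3, 2, -1); set L[1][0]=1
  eliminate (2,0): mult=-1, new row 2: (0, -6, -8, 3); set L[2][0]=-1
  eliminate (3,0): mult=2, new row 3: (0, 9, 2, -6); set L[3][0]=2
k=1: U[1][1]=3
  eliminate (2,1): mult=-2, new row 2: (0, 0, -4, 1); set L[2][1]=-2
  eliminate (3,1): mult=3, new row 3: (0, 0, -4, -3); set L[3][1]=3

L[1][0] = 1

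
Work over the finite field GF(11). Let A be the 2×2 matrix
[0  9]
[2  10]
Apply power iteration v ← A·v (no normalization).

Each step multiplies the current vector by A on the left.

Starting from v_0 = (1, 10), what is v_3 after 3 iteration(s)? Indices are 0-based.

v_3 = (9, 9)

v_0 = (1, 10).
v_1 = A·v_0 = (2, 3).
v_2 = A·v_1 = (5, 1).
v_3 = A·v_2 = (9, 9).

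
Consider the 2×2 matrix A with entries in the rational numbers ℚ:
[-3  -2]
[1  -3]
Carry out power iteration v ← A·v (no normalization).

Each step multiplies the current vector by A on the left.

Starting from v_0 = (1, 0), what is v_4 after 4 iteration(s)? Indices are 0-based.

v_4 = (-23, -84)

v_0 = (1, 0).
v_1 = A·v_0 = (-3, 1).
v_2 = A·v_1 = (7, -6).
v_3 = A·v_2 = (-9, 25).
v_4 = A·v_3 = (-23, -84).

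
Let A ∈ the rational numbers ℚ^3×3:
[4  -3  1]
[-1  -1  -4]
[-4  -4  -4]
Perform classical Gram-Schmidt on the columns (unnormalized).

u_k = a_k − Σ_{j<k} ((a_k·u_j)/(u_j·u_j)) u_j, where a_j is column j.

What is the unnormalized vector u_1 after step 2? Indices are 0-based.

u_1 = (-119/33, -28/33, -112/33)

Step 1: u_0 = a_0 = (4, -1, -4).
Step 2: u_1 = a_1 − (5/33)·u_0 = (-119/33, -28/33, -112/33).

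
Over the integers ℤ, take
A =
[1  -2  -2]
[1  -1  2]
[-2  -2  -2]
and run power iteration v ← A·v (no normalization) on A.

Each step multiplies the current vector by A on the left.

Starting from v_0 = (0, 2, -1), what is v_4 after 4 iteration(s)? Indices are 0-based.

v_4 = (-10, -158, 44)

v_0 = (0, 2, -1).
v_1 = A·v_0 = (-2, -4, -2).
v_2 = A·v_1 = (10, -2, 16).
v_3 = A·v_2 = (-18, 44, -48).
v_4 = A·v_3 = (-10, -158, 44).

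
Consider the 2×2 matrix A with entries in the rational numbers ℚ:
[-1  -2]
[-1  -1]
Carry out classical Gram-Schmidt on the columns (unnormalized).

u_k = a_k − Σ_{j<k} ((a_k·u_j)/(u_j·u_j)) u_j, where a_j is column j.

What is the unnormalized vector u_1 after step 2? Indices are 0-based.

Step 1: u_0 = a_0 = (-1, -1).
Step 2: u_1 = a_1 − (3/2)·u_0 = (-1/2, 1/2).

u_1 = (-1/2, 1/2)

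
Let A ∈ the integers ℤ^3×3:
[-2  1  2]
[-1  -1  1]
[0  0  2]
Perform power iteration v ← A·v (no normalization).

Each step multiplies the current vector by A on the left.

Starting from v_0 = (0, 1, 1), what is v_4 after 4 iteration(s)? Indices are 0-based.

v_4 = (1, -10, 16)

v_0 = (0, 1, 1).
v_1 = A·v_0 = (3, 0, 2).
v_2 = A·v_1 = (-2, -1, 4).
v_3 = A·v_2 = (11, 7, 8).
v_4 = A·v_3 = (1, -10, 16).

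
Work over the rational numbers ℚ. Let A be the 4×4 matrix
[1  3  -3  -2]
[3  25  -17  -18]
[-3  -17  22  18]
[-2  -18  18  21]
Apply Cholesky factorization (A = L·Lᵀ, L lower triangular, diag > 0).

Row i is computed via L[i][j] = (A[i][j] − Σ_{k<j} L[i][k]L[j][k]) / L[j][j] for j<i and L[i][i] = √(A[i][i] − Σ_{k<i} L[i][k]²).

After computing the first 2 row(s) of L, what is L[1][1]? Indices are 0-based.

L[1][1] = 4

Step 1: L[0][0] = √(1) = 1.
  L[1][0] = (3) / L[0][0] = 3.
Step 2: L[1][1] = √(16) = 4.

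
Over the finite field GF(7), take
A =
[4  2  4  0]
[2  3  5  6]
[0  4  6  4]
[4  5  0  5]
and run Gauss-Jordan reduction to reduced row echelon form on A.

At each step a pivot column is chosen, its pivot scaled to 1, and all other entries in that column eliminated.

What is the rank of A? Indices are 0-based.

rank = 4

step 1: normalize row 0 (÷4) = (1, 4, 1, 0)
  row 1: subtract 2×row0 = (0, 2, 3, 6)
  row 3: subtract 4×row0 = (0, 3, 3, 5)
step 2: normalize row 1 (÷2) = (0, 1, 5, 3)
  row 0: subtract 4×row1 = (1, 0, 2, 2)
  row 2: subtract 4×row1 = (0, 0, 0, 6)
  row 3: subtract 3×row1 = (0, 0, 2, 3)
step 3: exchange rows 2,3
step 3: normalize row 2 (÷2) = (0, 0, 1, 5)
  row 0: subtract 2×row2 = (1, 0, 0, 6)
  row 1: subtract 5×row2 = (0, 1, 0, 6)
step 4: normalize row 3 (÷6) = (0, 0, 0, 1)
  row 0: subtract 6×row3 = (1, 0, 0, 0)
  row 1: subtract 6×row3 = (0, 1, 0, 0)
  row 2: subtract 5×row3 = (0, 0, 1, 0)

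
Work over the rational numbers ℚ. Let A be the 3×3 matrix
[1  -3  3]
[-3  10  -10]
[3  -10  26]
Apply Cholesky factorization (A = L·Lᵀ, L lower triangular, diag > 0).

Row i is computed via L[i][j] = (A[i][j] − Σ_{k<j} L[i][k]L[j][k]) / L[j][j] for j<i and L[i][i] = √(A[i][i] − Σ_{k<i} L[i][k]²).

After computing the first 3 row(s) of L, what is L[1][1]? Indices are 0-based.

L[1][1] = 1

Step 1: L[0][0] = √(1) = 1.
  L[1][0] = (-3) / L[0][0] = -3.
Step 2: L[1][1] = √(1) = 1.
  L[2][0] = (3) / L[0][0] = 3.
  L[2][1] = (-1) / L[1][1] = -1.
Step 3: L[2][2] = √(16) = 4.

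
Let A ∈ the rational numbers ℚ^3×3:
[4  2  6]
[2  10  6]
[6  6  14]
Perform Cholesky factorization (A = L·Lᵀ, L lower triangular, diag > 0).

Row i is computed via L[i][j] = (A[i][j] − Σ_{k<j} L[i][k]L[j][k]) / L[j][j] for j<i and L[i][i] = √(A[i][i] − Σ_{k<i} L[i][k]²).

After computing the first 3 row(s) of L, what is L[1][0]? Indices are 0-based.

L[1][0] = 1

Step 1: L[0][0] = √(4) = 2.
  L[1][0] = (2) / L[0][0] = 1.
Step 2: L[1][1] = √(9) = 3.
  L[2][0] = (6) / L[0][0] = 3.
  L[2][1] = (3) / L[1][1] = 1.
Step 3: L[2][2] = √(4) = 2.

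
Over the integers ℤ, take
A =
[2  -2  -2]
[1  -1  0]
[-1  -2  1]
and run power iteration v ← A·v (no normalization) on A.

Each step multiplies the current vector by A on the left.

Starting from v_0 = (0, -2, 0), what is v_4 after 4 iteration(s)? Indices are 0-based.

v_4 = (12, 2, 12)

v_0 = (0, -2, 0).
v_1 = A·v_0 = (4, 2, 4).
v_2 = A·v_1 = (-4, 2, -4).
v_3 = A·v_2 = (-4, -6, -4).
v_4 = A·v_3 = (12, 2, 12).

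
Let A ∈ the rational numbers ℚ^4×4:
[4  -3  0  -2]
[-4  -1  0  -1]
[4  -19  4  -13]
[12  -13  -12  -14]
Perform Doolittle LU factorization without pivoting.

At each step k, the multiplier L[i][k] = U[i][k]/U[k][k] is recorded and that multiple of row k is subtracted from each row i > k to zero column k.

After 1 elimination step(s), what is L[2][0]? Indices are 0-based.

[col 0] pivot 4
  R1 -= -1*R0 → (0, -4, 0, -3)  (L[1][0] := -1)
  R2 -= 1*R0 → (0, -16, 4, -11)  (L[2][0] := 1)
  R3 -= 3*R0 → (0, -4, -12, -8)  (L[3][0] := 3)

L[2][0] = 1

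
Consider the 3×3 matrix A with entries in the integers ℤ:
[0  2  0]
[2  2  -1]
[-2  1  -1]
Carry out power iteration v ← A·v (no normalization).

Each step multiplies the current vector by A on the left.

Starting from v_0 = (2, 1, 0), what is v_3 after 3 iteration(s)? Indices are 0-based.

v_0 = (2, 1, 0).
v_1 = A·v_0 = (2, 6, -3).
v_2 = A·v_1 = (12, 19, 5).
v_3 = A·v_2 = (38, 57, -10).

v_3 = (38, 57, -10)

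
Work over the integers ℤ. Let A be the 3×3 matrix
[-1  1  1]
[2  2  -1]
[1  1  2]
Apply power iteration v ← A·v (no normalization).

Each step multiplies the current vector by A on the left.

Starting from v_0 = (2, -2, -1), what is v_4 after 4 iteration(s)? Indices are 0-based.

v_0 = (2, -2, -1).
v_1 = A·v_0 = (-5, 1, -2).
v_2 = A·v_1 = (4, -6, -8).
v_3 = A·v_2 = (-18, 4, -18).
v_4 = A·v_3 = (4, -10, -50).

v_4 = (4, -10, -50)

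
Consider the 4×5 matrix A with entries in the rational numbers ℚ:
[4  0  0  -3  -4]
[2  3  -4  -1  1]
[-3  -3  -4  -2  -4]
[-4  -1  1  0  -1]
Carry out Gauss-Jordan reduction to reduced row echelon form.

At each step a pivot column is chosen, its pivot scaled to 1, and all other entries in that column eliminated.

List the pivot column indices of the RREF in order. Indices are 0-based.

pivot columns: 0, 1, 2, 3

step 1: normalize row 0 (÷4) = (1, 0, 0, -3/4, -1)
  row 1: subtract 2×row0 = (0, 3, -4, 1/2, 3)
  row 2: subtract -3×row0 = (0, -3, -4, -17/4, -7)
  row 3: subtract -4×row0 = (0, -1, 1, -3, -5)
step 2: normalize row 1 (÷3) = (0, 1, -4/3, 1/6, 1)
  row 2: subtract -3×row1 = (0, 0, -8, -15/4, -4)
  row 3: subtract -1×row1 = (0, 0, -1/3, -17/6, -4)
step 3: normalize row 2 (÷-8) = (0, 0, 1, 15/32, 1/2)
  row 1: subtract -4/3×row2 = (0, 1, 0, 19/24, 5/3)
  row 3: subtract -1/3×row2 = (0, 0, 0, -257/96, -23/6)
step 4: normalize row 3 (÷-257/96) = (0, 0, 0, 1, 368/257)
  row 0: subtract -3/4×row3 = (1, 0, 0, 0, 19/257)
  row 1: subtract 19/24×row3 = (0, 1, 0, 0, 137/257)
  row 2: subtract 15/32×row3 = (0, 0, 1, 0, -44/257)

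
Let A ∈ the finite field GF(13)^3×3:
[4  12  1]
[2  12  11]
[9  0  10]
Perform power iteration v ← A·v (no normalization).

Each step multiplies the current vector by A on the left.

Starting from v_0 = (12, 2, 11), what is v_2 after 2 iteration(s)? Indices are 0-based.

v_2 = (4, 3, 2)

v_0 = (12, 2, 11).
v_1 = A·v_0 = (5, 0, 10).
v_2 = A·v_1 = (4, 3, 2).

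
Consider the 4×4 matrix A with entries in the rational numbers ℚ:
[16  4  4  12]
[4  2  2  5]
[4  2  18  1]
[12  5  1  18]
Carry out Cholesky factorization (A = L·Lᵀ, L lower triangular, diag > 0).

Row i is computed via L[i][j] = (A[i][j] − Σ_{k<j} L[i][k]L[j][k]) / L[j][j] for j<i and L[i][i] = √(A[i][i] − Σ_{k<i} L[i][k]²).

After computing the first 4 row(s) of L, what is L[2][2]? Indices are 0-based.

Step 1: L[0][0] = √(16) = 4.
  L[1][0] = (4) / L[0][0] = 1.
Step 2: L[1][1] = √(1) = 1.
  L[2][0] = (4) / L[0][0] = 1.
  L[2][1] = (1) / L[1][1] = 1.
Step 3: L[2][2] = √(16) = 4.
  L[3][0] = (12) / L[0][0] = 3.
  L[3][1] = (2) / L[1][1] = 2.
  L[3][2] = (-4) / L[2][2] = -1.
Step 4: L[3][3] = √(4) = 2.

L[2][2] = 4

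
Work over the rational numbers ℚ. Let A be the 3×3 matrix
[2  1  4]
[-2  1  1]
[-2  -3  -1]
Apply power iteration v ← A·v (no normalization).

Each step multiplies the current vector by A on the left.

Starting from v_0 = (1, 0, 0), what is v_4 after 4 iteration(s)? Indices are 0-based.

v_4 = (128, 48, -48)

v_0 = (1, 0, 0).
v_1 = A·v_0 = (2, -2, -2).
v_2 = A·v_1 = (-6, -8, 4).
v_3 = A·v_2 = (-4, 8, 32).
v_4 = A·v_3 = (128, 48, -48).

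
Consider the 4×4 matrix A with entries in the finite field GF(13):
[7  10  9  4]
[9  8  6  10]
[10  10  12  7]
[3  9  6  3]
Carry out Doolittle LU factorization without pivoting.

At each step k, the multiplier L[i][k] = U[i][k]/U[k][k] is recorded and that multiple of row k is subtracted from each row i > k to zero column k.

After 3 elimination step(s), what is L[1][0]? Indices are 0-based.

[col 0] pivot 7
  R1 -= 5*R0 → (0, 10, 0, 3)  (L[1][0] := 5)
  R2 -= 7*R0 → (0, 5, 1, 5)  (L[2][0] := 7)
  R3 -= 6*R0 → (0, 1, 4, 5)  (L[3][0] := 6)
[col 1] pivot 10
  R2 -= 7*R1 → (0, 0, 1, 10)  (L[2][1] := 7)
  R3 -= 4*R1 → (0, 0, 4, 6)  (L[3][1] := 4)
[col 2] pivot 1
  R3 -= 4*R2 → (0, 0, 0, 5)  (L[3][2] := 4)

L[1][0] = 5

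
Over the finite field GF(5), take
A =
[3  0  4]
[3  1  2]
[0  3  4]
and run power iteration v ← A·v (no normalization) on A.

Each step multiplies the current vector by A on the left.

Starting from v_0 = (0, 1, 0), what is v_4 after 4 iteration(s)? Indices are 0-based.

v_4 = (2, 3, 3)

v_0 = (0, 1, 0).
v_1 = A·v_0 = (0, 1, 3).
v_2 = A·v_1 = (2, 2, 0).
v_3 = A·v_2 = (1, 3, 1).
v_4 = A·v_3 = (2, 3, 3).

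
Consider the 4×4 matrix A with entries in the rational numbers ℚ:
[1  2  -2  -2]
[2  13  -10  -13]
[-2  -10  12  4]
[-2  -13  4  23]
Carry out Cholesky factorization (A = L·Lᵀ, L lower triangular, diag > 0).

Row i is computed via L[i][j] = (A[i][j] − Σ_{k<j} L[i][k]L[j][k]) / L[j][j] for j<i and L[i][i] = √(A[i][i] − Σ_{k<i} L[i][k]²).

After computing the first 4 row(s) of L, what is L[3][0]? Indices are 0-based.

L[3][0] = -2

Step 1: L[0][0] = √(1) = 1.
  L[1][0] = (2) / L[0][0] = 2.
Step 2: L[1][1] = √(9) = 3.
  L[2][0] = (-2) / L[0][0] = -2.
  L[2][1] = (-6) / L[1][1] = -2.
Step 3: L[2][2] = √(4) = 2.
  L[3][0] = (-2) / L[0][0] = -2.
  L[3][1] = (-9) / L[1][1] = -3.
  L[3][2] = (-6) / L[2][2] = -3.
Step 4: L[3][3] = √(1) = 1.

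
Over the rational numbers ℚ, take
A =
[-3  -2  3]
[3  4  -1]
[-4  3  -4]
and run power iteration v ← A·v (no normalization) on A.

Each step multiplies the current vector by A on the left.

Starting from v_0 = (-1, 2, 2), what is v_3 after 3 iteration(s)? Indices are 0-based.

v_3 = (-62, 74, 211)

v_0 = (-1, 2, 2).
v_1 = A·v_0 = (5, 3, 2).
v_2 = A·v_1 = (-15, 25, -19).
v_3 = A·v_2 = (-62, 74, 211).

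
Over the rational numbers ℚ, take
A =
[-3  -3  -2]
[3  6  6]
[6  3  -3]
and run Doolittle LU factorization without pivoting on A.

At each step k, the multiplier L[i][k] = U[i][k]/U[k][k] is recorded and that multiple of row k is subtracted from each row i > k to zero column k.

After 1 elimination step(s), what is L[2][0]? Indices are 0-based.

L[2][0] = -2

k=0: U[0][0]=-3
  eliminate (1,0): mult=-1, new row 1: (0, 3, 4); set L[1][0]=-1
  eliminate (2,0): mult=-2, new row 2: (0, -3, -7); set L[2][0]=-2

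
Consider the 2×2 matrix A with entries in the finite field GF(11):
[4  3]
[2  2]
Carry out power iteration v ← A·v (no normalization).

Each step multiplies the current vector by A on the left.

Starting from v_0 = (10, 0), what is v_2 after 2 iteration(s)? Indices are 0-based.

v_2 = (0, 10)

v_0 = (10, 0).
v_1 = A·v_0 = (7, 9).
v_2 = A·v_1 = (0, 10).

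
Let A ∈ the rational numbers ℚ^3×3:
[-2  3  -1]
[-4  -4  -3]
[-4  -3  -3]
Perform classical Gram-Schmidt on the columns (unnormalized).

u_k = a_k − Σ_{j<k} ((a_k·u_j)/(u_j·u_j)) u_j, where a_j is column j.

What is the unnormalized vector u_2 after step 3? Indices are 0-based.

Step 1: u_0 = a_0 = (-2, -4, -4).
Step 2: u_1 = a_1 − (11/18)·u_0 = (38/9, -14/9, -5/9).
Step 3: u_2 = a_2 − (13/18)·u_0 − (19/185)·u_1 = (2/185, 9/185, -2/37).

u_2 = (2/185, 9/185, -2/37)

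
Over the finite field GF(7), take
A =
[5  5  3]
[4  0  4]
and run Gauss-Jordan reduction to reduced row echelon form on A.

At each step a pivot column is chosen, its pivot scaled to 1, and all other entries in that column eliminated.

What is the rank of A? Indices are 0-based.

rank = 2

[1] R0 /= 5  ⇒  (1, 1, 2)
     R1 -= 4·R0  ⇒  (0, 3, 3)
[2] R1 /= 3  ⇒  (0, 1, 1)
     R0 -= 1·R1  ⇒  (1, 0, 1)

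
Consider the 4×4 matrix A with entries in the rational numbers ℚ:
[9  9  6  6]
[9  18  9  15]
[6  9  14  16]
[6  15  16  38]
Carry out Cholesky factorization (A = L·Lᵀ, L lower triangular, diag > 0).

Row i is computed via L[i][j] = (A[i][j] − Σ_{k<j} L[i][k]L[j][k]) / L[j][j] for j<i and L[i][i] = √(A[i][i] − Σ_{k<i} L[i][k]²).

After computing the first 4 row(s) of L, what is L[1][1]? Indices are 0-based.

L[1][1] = 3

Step 1: L[0][0] = √(9) = 3.
  L[1][0] = (9) / L[0][0] = 3.
Step 2: L[1][1] = √(9) = 3.
  L[2][0] = (6) / L[0][0] = 2.
  L[2][1] = (3) / L[1][1] = 1.
Step 3: L[2][2] = √(9) = 3.
  L[3][0] = (6) / L[0][0] = 2.
  L[3][1] = (9) / L[1][1] = 3.
  L[3][2] = (9) / L[2][2] = 3.
Step 4: L[3][3] = √(16) = 4.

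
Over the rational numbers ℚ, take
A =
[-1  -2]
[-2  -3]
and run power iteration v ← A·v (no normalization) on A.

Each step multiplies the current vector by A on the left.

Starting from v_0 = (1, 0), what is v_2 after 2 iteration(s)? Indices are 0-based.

v_2 = (5, 8)

v_0 = (1, 0).
v_1 = A·v_0 = (-1, -2).
v_2 = A·v_1 = (5, 8).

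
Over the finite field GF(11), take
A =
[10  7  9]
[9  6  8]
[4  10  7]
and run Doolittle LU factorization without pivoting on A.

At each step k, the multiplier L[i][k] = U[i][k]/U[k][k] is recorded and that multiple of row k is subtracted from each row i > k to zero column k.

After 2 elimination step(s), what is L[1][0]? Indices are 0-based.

L[1][0] = 2

k=0: U[0][0]=10
  eliminate (1,0): mult=2, new row 1: (0, 3, 1); set L[1][0]=2
  eliminate (2,0): mult=7, new row 2: (0, 5, 10); set L[2][0]=7
k=1: U[1][1]=3
  eliminate (2,1): mult=9, new row 2: (0, 0, 1); set L[2][1]=9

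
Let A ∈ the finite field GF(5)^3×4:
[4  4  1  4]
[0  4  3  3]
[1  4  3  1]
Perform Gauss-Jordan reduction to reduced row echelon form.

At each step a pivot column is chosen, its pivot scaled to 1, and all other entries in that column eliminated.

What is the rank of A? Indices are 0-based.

rank = 3

[1] R0 /= 4  ⇒  (1, 1, 4, 1)
     R2 -= 1·R0  ⇒  (0, 3, 4, 0)
[2] R1 /= 4  ⇒  (0, 1, 2, 2)
     R0 -= 1·R1  ⇒  (1, 0, 2, 4)
     R2 -= 3·R1  ⇒  (0, 0, 3, 4)
[3] R2 /= 3  ⇒  (0, 0, 1, 3)
     R0 -= 2·R2  ⇒  (1, 0, 0, 3)
     R1 -= 2·R2  ⇒  (0, 1, 0, 1)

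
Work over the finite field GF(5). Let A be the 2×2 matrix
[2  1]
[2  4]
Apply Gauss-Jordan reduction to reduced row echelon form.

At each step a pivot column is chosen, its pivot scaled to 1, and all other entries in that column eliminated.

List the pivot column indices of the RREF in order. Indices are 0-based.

pivot columns: 0, 1

step 1: normalize row 0 (÷2) = (1, 3)
  row 1: subtract 2×row0 = (0, 3)
step 2: normalize row 1 (÷3) = (0, 1)
  row 0: subtract 3×row1 = (1, 0)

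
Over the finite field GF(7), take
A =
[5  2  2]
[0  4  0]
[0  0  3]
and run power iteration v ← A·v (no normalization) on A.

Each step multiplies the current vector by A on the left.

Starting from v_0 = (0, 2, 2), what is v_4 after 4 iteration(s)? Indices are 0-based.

v_0 = (0, 2, 2).
v_1 = A·v_0 = (1, 1, 6).
v_2 = A·v_1 = (5, 4, 4).
v_3 = A·v_2 = (6, 2, 5).
v_4 = A·v_3 = (2, 1, 1).

v_4 = (2, 1, 1)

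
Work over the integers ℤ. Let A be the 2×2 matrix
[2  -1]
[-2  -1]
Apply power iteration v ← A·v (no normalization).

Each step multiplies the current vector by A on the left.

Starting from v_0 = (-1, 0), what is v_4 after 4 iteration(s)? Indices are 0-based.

v_4 = (-38, 18)

v_0 = (-1, 0).
v_1 = A·v_0 = (-2, 2).
v_2 = A·v_1 = (-6, 2).
v_3 = A·v_2 = (-14, 10).
v_4 = A·v_3 = (-38, 18).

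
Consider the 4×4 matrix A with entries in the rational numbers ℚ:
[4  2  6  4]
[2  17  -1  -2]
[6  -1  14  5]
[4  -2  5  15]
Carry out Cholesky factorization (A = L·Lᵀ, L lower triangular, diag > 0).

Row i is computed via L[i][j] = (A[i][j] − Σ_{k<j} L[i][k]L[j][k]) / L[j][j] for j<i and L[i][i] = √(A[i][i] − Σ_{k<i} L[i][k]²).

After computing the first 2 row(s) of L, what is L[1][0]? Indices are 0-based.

L[1][0] = 1

Step 1: L[0][0] = √(4) = 2.
  L[1][0] = (2) / L[0][0] = 1.
Step 2: L[1][1] = √(16) = 4.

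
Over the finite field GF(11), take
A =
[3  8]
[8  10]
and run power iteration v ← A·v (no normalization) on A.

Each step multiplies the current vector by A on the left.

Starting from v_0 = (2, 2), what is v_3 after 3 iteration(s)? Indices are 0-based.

v_3 = (4, 8)

v_0 = (2, 2).
v_1 = A·v_0 = (0, 3).
v_2 = A·v_1 = (2, 8).
v_3 = A·v_2 = (4, 8).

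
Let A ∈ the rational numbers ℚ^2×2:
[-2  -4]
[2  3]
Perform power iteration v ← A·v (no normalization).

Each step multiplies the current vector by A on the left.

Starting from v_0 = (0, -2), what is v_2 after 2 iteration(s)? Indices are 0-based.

v_2 = (8, -2)

v_0 = (0, -2).
v_1 = A·v_0 = (8, -6).
v_2 = A·v_1 = (8, -2).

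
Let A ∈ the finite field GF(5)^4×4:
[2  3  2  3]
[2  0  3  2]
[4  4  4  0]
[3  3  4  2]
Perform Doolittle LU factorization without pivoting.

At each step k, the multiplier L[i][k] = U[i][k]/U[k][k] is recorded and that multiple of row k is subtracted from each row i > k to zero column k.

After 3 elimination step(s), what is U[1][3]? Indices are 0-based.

k=0: U[0][0]=2
  eliminate (1,0): mult=1, new row 1: (0, 2, 1, 4); set L[1][0]=1
  eliminate (2,0): mult=2, new row 2: (0, 3, 0, 4); set L[2][0]=2
  eliminate (3,0): mult=4, new row 3: (0, 1, 1, 0); set L[3][0]=4
k=1: U[1][1]=2
  eliminate (2,1): mult=4, new row 2: (0, 0, 1, 3); set L[2][1]=4
  eliminate (3,1): mult=3, new row 3: (0, 0, 3, 3); set L[3][1]=3
k=2: U[2][2]=1
  eliminate (3,2): mult=3, new row 3: (0, 0, 0, 4); set L[3][2]=3

U[1][3] = 4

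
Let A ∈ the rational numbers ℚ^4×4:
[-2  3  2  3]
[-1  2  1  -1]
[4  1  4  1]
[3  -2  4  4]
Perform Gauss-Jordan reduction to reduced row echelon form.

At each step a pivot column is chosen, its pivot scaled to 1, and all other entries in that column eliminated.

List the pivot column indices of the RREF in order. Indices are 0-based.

pivot(0,0)=-2: scale R0 → (1, -3/2, -1, -3/2)
  clear (1,0): R1 −= (-1)R0 → (0, 1/2, 0, -5/2)
  clear (2,0): R2 −= (4)R0 → (0, 7, 8, 7)
  clear (3,0): R3 −= (3)R0 → (0, 5/2, 7, 17/2)
pivot(1,1)=1/2: scale R1 → (0, 1, 0, -5)
  clear (0,1): R0 −= (-3/2)R1 → (1, 0, -1, -9)
  clear (2,1): R2 −= (7)R1 → (0, 0, 8, 42)
  clear (3,1): R3 −= (5/2)R1 → (0, 0, 7, 21)
pivot(2,2)=8: scale R2 → (0, 0, 1, 21/4)
  clear (0,2): R0 −= (-1)R2 → (1, 0, 0, -15/4)
  clear (3,2): R3 −= (7)R2 → (0, 0, 0, -63/4)
pivot(3,3)=-63/4: scale R3 → (0, 0, 0, 1)
  clear (0,3): R0 −= (-15/4)R3 → (1, 0, 0, 0)
  clear (1,3): R1 −= (-5)R3 → (0, 1, 0, 0)
  clear (2,3): R2 −= (21/4)R3 → (0, 0, 1, 0)

pivot columns: 0, 1, 2, 3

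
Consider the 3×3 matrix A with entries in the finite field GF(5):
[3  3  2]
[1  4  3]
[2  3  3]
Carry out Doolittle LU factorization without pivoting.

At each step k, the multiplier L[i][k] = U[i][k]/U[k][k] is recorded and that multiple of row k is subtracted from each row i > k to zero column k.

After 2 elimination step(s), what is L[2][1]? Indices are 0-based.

[col 0] pivot 3
  R1 -= 2*R0 → (0, 3, 4)  (L[1][0] := 2)
  R2 -= 4*R0 → (0, 1, 0)  (L[2][0] := 4)
[col 1] pivot 3
  R2 -= 2*R1 → (0, 0, 2)  (L[2][1] := 2)

L[2][1] = 2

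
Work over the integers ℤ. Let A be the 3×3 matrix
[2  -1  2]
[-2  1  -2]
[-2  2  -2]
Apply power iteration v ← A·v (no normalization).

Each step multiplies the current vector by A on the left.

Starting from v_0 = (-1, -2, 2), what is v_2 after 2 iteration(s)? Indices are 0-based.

v_0 = (-1, -2, 2).
v_1 = A·v_0 = (4, -4, -6).
v_2 = A·v_1 = (0, 0, -4).

v_2 = (0, 0, -4)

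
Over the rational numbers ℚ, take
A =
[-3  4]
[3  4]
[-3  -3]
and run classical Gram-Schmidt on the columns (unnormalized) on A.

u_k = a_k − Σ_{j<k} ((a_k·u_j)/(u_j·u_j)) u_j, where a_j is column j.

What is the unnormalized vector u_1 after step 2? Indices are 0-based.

Step 1: u_0 = a_0 = (-3, 3, -3).
Step 2: u_1 = a_1 − (1/3)·u_0 = (5, 3, -2).

u_1 = (5, 3, -2)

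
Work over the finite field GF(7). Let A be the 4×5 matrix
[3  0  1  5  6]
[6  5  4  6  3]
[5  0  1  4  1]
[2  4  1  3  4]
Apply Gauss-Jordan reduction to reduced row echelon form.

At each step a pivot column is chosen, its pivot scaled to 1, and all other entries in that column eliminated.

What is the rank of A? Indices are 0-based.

pivot(0,0)=3: scale R0 → (1, 0, 5, 4, 2)
  clear (1,0): R1 −= (6)R0 → (0, 5, 2, 3, 5)
  clear (2,0): R2 −= (5)R0 → (0, 0, 4, 5, 5)
  clear (3,0): R3 −= (2)R0 → (0, 4, 5, 2, 0)
pivot(1,1)=5: scale R1 → (0, 1, 6, 2, 1)
  clear (3,1): R3 −= (4)R1 → (0, 0, 2, 1, 3)
pivot(2,2)=4: scale R2 → (0, 0, 1, 3, 3)
  clear (0,2): R0 −= (5)R2 → (1, 0, 0, 3, 1)
  clear (1,2): R1 −= (6)R2 → (0, 1, 0, 5, 4)
  clear (3,2): R3 −= (2)R2 → (0, 0, 0, 2, 4)
pivot(3,3)=2: scale R3 → (0, 0, 0, 1, 2)
  clear (0,3): R0 −= (3)R3 → (1, 0, 0, 0, 2)
  clear (1,3): R1 −= (5)R3 → (0, 1, 0, 0, 1)
  clear (2,3): R2 −= (3)R3 → (0, 0, 1, 0, 4)

rank = 4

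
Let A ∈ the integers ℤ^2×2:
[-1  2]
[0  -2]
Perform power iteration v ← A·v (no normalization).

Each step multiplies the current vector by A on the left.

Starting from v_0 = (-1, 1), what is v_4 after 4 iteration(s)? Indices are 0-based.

v_4 = (-31, 16)

v_0 = (-1, 1).
v_1 = A·v_0 = (3, -2).
v_2 = A·v_1 = (-7, 4).
v_3 = A·v_2 = (15, -8).
v_4 = A·v_3 = (-31, 16).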